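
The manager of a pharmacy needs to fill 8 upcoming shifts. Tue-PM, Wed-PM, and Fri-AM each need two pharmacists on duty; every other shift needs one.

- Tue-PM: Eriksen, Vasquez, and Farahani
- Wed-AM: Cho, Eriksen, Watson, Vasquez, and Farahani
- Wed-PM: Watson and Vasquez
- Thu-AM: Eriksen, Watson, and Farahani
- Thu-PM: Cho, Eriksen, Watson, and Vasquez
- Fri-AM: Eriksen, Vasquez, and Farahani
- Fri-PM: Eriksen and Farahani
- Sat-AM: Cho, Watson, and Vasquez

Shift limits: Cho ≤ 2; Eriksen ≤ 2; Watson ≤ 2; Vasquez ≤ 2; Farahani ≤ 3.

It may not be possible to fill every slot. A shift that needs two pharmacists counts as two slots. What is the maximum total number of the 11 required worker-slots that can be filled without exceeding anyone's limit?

Total capacity across all pharmacists is 2+2+2+2+3 = 11, and 11 slots are needed, so at most 11 can be filled.
An assignment achieving 11: Tue-PM→Eriksen+Farahani, Wed-AM→Farahani, Wed-PM→Watson+Vasquez, Thu-AM→Watson, Thu-PM→Cho, Fri-AM→Vasquez+Farahani, Fri-PM→Eriksen, Sat-AM→Cho.
Loads: Cho 2/2, Eriksen 2/2, Watson 2/2, Vasquez 2/2, Farahani 3/3.

11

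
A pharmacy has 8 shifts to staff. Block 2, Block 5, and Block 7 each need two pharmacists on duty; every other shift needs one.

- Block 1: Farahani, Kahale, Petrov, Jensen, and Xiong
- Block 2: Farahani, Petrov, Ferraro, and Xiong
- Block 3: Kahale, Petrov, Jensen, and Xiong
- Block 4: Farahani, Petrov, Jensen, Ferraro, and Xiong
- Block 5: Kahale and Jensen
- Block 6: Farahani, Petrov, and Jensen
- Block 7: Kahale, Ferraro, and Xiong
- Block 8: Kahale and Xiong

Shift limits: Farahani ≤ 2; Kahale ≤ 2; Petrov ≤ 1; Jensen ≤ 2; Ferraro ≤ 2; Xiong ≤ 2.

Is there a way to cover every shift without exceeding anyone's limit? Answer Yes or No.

Yes

Block 5 can only be covered by Kahale and Jensen, so that assignment is forced.
One valid schedule: Block 1→Farahani, Block 2→Ferraro+Xiong, Block 3→Petrov, Block 4→Jensen, Block 5→Kahale+Jensen, Block 6→Farahani, Block 7→Ferraro+Xiong, Block 8→Kahale.
Loads: Farahani 2/2, Kahale 2/2, Petrov 1/1, Jensen 2/2, Ferraro 2/2, Xiong 2/2 — all within limits.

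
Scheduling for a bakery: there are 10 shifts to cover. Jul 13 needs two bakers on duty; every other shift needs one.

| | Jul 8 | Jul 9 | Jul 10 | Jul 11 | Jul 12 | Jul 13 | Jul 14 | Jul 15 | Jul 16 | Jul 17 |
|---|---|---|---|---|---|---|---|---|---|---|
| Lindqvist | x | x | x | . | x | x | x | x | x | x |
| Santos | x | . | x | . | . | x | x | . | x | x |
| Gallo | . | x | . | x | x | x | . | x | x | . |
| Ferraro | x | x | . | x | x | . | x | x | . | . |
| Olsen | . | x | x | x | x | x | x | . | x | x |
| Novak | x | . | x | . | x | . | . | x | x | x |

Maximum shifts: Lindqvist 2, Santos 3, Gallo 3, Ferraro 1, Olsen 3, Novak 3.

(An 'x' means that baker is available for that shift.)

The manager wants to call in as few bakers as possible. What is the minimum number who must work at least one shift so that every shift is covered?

11 slots to fill and no one can take more than 3, so at least ⌈11/3⌉ = 4 bakers are needed.
Lindqvist, Santos, Gallo, and Olsen alone can cover everything: Jul 8→Lindqvist, Jul 9→Gallo, Jul 10→Santos, Jul 11→Gallo, Jul 12→Gallo, Jul 13→Santos+Olsen, Jul 14→Santos, Jul 15→Lindqvist, Jul 16→Olsen, Jul 17→Olsen.

4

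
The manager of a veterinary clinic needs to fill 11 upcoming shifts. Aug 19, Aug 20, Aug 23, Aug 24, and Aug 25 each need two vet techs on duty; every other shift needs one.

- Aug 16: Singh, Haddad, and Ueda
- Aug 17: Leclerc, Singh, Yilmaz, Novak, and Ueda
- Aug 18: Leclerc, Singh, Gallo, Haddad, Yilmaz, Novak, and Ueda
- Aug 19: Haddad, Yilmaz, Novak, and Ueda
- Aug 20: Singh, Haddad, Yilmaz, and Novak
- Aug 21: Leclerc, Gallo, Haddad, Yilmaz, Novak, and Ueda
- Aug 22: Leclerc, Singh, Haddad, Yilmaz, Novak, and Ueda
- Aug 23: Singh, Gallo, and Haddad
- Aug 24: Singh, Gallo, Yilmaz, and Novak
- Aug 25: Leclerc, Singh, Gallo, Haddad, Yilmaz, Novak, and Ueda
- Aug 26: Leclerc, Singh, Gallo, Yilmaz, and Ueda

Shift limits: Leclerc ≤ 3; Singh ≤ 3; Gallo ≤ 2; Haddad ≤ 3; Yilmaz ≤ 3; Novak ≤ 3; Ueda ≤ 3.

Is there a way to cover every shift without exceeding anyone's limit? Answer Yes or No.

One valid schedule: Aug 16→Singh, Aug 17→Leclerc, Aug 18→Yilmaz, Aug 19→Haddad+Yilmaz, Aug 20→Singh+Haddad, Aug 21→Leclerc, Aug 22→Haddad, Aug 23→Singh+Gallo, Aug 24→Gallo+Yilmaz, Aug 25→Novak+Ueda, Aug 26→Leclerc.
Loads: Leclerc 3/3, Singh 3/3, Gallo 2/2, Haddad 3/3, Yilmaz 3/3, Novak 1/3, Ueda 1/3 — all within limits.

Yes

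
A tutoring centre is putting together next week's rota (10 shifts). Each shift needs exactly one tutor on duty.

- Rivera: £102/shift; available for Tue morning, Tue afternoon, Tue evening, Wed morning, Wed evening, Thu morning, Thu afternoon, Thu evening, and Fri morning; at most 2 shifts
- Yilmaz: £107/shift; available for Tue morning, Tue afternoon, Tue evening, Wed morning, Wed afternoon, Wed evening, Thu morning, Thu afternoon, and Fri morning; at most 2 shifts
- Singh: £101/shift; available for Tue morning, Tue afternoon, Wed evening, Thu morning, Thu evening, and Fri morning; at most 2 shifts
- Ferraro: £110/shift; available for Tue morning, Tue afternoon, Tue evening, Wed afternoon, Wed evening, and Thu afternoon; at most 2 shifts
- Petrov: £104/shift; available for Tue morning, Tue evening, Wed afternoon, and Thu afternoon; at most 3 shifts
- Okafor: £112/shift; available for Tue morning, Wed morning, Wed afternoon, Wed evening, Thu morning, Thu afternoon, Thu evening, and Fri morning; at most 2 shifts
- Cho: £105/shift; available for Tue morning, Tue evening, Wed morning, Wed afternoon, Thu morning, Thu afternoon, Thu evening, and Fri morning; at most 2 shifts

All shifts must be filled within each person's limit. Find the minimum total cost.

Picking the cheapest available tutor for each shift independently would cost £1016, but that ignores the shift limits.
An optimal schedule: Tue morning→Petrov, Tue afternoon→Singh, Tue evening→Rivera, Wed morning→Rivera, Wed afternoon→Petrov, Wed evening→Yilmaz, Thu morning→Cho, Thu afternoon→Petrov, Thu evening→Singh, Fri morning→Cho.
Total: 104 + 101 + 102 + 102 + 104 + 107 + 105 + 104 + 101 + 105 = £1035.

£1035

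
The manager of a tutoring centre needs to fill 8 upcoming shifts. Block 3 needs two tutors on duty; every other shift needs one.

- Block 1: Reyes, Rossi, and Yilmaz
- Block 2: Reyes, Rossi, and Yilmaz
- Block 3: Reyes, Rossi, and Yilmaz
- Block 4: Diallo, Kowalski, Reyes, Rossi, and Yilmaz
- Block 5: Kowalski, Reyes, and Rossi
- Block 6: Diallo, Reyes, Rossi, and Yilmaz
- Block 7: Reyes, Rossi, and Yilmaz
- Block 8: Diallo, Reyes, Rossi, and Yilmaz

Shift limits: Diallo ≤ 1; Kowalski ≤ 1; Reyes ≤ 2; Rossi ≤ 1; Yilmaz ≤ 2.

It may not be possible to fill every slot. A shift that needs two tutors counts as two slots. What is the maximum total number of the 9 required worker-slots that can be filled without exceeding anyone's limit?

7

Total capacity across all tutors is 1+1+2+1+2 = 7, and 9 slots are needed, so at most 7 can be filled.
An assignment achieving 7: Block 1→Reyes, Block 2→Reyes, Block 3→Rossi+Yilmaz, Block 5→Kowalski, Block 6→Diallo, Block 7→Yilmaz.
Loads: Diallo 1/1, Kowalski 1/1, Reyes 2/2, Rossi 1/1, Yilmaz 2/2.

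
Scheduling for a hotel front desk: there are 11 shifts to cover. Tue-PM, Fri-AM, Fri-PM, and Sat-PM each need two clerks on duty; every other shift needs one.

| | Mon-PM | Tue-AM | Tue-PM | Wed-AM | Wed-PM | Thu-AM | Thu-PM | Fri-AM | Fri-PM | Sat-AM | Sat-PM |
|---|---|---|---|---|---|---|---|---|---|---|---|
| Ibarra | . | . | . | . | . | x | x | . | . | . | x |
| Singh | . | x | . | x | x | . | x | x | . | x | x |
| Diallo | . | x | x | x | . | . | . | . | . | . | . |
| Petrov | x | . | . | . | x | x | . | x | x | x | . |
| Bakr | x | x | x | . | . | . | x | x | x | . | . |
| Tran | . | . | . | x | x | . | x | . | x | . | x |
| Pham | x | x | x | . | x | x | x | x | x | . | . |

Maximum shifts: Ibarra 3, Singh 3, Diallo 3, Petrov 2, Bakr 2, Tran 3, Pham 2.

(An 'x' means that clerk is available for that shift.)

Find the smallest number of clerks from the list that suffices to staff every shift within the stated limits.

15 slots to fill and no one can take more than 3, so at least ⌈15/3⌉ = 5 clerks are needed.
Any 5 clerks together have capacity at most 3+3+3+3+2 = 14 < 15 slots, so 5 can never suffice.
Ibarra, Singh, Diallo, Petrov, Bakr, and Tran alone can cover everything: Mon-PM→Petrov, Tue-AM→Singh, Tue-PM→Diallo+Bakr, Wed-AM→Diallo, Wed-PM→Tran, Thu-AM→Ibarra, Thu-PM→Ibarra, Fri-AM→Singh+Petrov, Fri-PM→Bakr+Tran, Sat-AM→Singh, Sat-PM→Ibarra+Tran.

6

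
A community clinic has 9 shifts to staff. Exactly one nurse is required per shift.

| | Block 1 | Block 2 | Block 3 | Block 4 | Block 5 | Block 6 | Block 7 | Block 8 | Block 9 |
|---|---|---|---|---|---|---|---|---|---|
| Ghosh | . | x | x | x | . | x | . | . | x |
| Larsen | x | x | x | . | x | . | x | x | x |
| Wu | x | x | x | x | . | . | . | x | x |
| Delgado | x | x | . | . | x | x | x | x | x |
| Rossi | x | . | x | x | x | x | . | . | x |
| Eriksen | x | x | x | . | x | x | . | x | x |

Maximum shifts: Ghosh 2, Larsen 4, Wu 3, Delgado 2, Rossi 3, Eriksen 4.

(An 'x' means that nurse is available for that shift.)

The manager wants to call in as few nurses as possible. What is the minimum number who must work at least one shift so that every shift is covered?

9 slots to fill and no one can take more than 4, so at least ⌈9/4⌉ = 3 nurses are needed.
Ghosh, Larsen, and Wu alone can cover everything: Block 1→Larsen, Block 2→Wu, Block 3→Wu, Block 4→Ghosh, Block 5→Larsen, Block 6→Ghosh, Block 7→Larsen, Block 8→Larsen, Block 9→Wu.

3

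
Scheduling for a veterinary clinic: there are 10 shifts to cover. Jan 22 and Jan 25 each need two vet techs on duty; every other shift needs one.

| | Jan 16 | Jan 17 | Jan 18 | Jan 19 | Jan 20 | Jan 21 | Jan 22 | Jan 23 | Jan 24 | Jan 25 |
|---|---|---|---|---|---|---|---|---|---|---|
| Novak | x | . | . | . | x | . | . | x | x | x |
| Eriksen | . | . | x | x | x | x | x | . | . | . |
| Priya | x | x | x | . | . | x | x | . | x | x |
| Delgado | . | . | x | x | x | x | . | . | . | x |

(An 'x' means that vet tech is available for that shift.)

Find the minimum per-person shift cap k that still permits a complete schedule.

3

With 4 vet techs and 12 worker-slots to fill, someone must work at least ⌈12/4⌉ = 3 shifts, so k ≥ 3.
k = 3 works: Jan 16→Novak, Jan 17→Priya, Jan 18→Eriksen, Jan 19→Eriksen, Jan 20→Delgado, Jan 21→Delgado, Jan 22→Eriksen+Priya, Jan 23→Novak, Jan 24→Novak, Jan 25→Priya+Delgado.
Loads: Novak 3, Eriksen 3, Priya 3, Delgado 3 — all ≤ 3.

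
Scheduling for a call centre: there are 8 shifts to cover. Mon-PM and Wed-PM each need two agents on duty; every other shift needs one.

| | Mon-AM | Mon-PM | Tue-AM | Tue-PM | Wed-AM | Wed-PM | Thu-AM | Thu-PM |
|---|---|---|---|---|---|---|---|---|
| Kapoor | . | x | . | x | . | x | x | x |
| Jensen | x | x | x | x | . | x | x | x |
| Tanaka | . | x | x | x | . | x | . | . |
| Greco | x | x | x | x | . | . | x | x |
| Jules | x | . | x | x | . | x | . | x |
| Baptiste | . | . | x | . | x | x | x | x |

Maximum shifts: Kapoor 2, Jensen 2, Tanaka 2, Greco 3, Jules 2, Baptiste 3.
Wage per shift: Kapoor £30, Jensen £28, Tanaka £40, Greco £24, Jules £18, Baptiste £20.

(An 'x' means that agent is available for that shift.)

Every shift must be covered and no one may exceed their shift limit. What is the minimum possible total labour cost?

£224

Wed-AM can only be covered by Baptiste, so that assignment is forced.
Picking the cheapest available agent for each shift independently would cost £202, but that ignores the shift limits.
An optimal schedule: Mon-AM→Jules, Mon-PM→Greco+Jensen, Tue-AM→Jules, Tue-PM→Greco, Wed-AM→Baptiste, Wed-PM→Baptiste+Jensen, Thu-AM→Baptiste, Thu-PM→Greco.
Total: 18 + 24 + 28 + 18 + 24 + 20 + 20 + 28 + 20 + 24 = £224.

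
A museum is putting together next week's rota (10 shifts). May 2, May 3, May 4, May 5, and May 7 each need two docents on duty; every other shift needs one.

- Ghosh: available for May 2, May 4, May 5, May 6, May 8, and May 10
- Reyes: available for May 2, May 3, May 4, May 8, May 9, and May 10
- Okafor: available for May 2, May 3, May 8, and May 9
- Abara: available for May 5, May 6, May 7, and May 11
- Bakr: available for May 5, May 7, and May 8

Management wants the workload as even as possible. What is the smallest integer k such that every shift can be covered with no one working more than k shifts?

With 5 docents and 15 worker-slots to fill, someone must work at least ⌈15/5⌉ = 3 shifts, so k ≥ 3.
k = 3 works: May 2→Reyes+Okafor, May 3→Reyes+Okafor, May 4→Ghosh+Reyes, May 5→Abara+Bakr, May 6→Ghosh, May 7→Abara+Bakr, May 8→Bakr, May 9→Okafor, May 10→Ghosh, May 11→Abara.
Loads: Ghosh 3, Reyes 3, Okafor 3, Abara 3, Bakr 3 — all ≤ 3.

3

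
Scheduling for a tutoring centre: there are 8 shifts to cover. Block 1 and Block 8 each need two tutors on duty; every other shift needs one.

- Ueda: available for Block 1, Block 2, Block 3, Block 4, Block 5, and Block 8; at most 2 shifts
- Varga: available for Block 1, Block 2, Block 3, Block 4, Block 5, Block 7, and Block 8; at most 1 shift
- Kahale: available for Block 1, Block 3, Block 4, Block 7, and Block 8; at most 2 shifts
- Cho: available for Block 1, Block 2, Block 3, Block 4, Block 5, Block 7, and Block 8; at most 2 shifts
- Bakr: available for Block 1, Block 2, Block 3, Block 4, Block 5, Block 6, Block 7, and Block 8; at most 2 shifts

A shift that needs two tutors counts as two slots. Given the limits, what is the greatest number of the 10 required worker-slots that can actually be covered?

9

Total capacity across all tutors is 2+1+2+2+2 = 9, and 10 slots are needed, so at most 9 can be filled.
An assignment achieving 9: Block 1→Kahale+Cho, Block 2→Ueda, Block 3→Kahale, Block 4→Cho, Block 5→Ueda, Block 6→Bakr, Block 7→Varga, Block 8→Bakr.
Loads: Ueda 2/2, Varga 1/1, Kahale 2/2, Cho 2/2, Bakr 2/2.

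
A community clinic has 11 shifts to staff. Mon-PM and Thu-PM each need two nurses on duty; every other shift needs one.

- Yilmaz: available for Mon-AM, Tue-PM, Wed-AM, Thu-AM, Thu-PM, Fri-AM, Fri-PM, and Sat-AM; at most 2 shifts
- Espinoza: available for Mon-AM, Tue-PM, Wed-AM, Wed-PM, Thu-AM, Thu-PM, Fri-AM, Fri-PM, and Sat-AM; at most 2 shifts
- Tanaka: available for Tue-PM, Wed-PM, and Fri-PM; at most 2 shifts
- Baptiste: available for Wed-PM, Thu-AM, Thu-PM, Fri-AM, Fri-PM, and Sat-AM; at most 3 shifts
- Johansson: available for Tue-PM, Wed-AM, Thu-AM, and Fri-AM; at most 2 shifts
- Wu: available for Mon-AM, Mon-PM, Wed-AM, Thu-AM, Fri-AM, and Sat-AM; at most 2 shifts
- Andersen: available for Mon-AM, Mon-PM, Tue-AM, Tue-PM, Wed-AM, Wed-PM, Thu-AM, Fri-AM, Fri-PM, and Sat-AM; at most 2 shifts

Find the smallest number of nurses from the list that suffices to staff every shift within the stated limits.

6

13 slots to fill and no one can take more than 3, so at least ⌈13/3⌉ = 5 nurses are needed.
Any 5 nurses together have capacity at most 3+2+2+2+2 = 11 < 13 slots, so 5 can never suffice.
Yilmaz, Espinoza, Tanaka, Baptiste, Wu, and Andersen alone can cover everything: Mon-AM→Yilmaz, Mon-PM→Wu+Andersen, Tue-AM→Andersen, Tue-PM→Espinoza, Wed-AM→Wu, Wed-PM→Tanaka, Thu-AM→Baptiste, Thu-PM→Yilmaz+Espinoza, Fri-AM→Baptiste, Fri-PM→Tanaka, Sat-AM→Baptiste.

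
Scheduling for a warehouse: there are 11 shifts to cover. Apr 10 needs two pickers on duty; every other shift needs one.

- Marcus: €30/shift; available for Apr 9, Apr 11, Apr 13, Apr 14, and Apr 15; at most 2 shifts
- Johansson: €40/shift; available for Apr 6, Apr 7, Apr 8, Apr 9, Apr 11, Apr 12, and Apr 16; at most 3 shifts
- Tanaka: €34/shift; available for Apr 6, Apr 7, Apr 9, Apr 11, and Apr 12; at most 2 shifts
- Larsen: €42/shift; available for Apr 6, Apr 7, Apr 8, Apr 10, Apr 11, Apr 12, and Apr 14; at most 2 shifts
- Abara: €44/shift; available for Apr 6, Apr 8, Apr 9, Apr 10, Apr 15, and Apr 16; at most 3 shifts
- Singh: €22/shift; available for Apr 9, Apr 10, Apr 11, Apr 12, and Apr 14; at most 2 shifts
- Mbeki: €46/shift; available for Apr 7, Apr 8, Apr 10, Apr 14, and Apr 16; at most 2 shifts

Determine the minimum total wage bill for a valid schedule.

€420

Apr 13 can only be covered by Marcus, so that assignment is forced.
Picking the cheapest available picker for each shift independently would cost €360, but that ignores the shift limits.
An optimal schedule: Apr 6→Johansson, Apr 7→Johansson, Apr 8→Larsen, Apr 9→Tanaka, Apr 10→Abara+Singh, Apr 11→Singh, Apr 12→Tanaka, Apr 13→Marcus, Apr 14→Larsen, Apr 15→Marcus, Apr 16→Johansson.
Total: 40 + 40 + 42 + 34 + 44 + 22 + 22 + 34 + 30 + 42 + 30 + 40 = €420.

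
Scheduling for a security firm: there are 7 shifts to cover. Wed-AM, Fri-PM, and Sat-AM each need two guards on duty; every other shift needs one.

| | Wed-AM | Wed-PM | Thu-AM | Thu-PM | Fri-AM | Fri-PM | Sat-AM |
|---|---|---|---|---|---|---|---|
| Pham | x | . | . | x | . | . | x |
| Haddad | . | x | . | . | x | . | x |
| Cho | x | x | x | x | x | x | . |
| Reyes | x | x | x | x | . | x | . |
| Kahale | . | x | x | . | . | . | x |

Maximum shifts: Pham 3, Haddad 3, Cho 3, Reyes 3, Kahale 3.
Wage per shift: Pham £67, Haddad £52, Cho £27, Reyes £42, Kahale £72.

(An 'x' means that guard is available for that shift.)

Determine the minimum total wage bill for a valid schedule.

£430

Fri-PM can only be covered by Cho and Reyes, so that assignment is forced.
Picking the cheapest available guard for each shift independently would cost £365, but that ignores the shift limits.
An optimal schedule: Wed-AM→Cho+Reyes, Wed-PM→Haddad, Thu-AM→Cho, Thu-PM→Reyes, Fri-AM→Haddad, Fri-PM→Cho+Reyes, Sat-AM→Haddad+Pham.
Total: 27 + 42 + 52 + 27 + 42 + 52 + 27 + 42 + 52 + 67 = £430.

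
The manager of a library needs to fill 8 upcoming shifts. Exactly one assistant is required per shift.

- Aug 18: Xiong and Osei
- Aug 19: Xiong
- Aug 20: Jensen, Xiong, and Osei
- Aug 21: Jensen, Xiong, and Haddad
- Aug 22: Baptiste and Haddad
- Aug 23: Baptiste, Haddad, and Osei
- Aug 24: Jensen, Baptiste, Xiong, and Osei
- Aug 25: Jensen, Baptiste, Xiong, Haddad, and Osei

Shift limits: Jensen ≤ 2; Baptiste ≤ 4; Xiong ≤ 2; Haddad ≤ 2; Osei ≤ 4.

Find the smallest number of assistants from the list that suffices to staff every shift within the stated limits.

3

8 slots to fill and no one can take more than 4, so at least ⌈8/4⌉ = 2 assistants are needed.
No set of 2 assistants can cover every shift (each such set leaves at least one shift with no one available or exceeds a cap).
Jensen, Baptiste, and Xiong alone can cover everything: Aug 18→Xiong, Aug 19→Xiong, Aug 20→Jensen, Aug 21→Jensen, Aug 22→Baptiste, Aug 23→Baptiste, Aug 24→Baptiste, Aug 25→Baptiste.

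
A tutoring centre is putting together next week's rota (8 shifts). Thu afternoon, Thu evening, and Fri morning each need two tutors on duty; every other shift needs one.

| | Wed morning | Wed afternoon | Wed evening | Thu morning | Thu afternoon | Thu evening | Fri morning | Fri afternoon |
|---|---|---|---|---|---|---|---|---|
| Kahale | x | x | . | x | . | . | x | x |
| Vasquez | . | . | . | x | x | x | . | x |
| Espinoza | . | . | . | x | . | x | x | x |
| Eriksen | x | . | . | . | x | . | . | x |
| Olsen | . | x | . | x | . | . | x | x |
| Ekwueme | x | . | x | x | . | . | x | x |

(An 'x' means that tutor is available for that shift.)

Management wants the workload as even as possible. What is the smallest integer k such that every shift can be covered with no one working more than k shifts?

With 6 tutors and 11 worker-slots to fill, someone must work at least ⌈11/6⌉ = 2 shifts, so k ≥ 2.
k = 2 works: Wed morning→Kahale, Wed afternoon→Kahale, Wed evening→Ekwueme, Thu morning→Espinoza, Thu afternoon→Vasquez+Eriksen, Thu evening→Vasquez+Espinoza, Fri morning→Olsen+Ekwueme, Fri afternoon→Eriksen.
Loads: Kahale 2, Vasquez 2, Espinoza 2, Eriksen 2, Olsen 1, Ekwueme 2 — all ≤ 2.

2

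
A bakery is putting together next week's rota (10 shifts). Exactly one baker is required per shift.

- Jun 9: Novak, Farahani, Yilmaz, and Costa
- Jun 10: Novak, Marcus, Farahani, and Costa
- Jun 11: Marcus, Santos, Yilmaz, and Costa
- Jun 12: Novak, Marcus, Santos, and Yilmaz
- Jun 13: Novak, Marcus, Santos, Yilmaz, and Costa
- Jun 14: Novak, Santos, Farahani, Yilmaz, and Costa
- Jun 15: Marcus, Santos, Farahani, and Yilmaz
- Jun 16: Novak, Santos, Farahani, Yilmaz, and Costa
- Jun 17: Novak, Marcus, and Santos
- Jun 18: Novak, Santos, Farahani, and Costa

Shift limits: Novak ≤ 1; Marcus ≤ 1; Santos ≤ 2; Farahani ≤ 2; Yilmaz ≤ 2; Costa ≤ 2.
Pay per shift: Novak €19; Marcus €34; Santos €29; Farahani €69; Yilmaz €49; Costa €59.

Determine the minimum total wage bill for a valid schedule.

Picking the cheapest available baker for each shift independently would cost €210, but that ignores the shift limits.
An optimal schedule: Jun 9→Farahani, Jun 10→Marcus, Jun 11→Santos, Jun 12→Santos, Jun 13→Yilmaz, Jun 14→Yilmaz, Jun 15→Farahani, Jun 16→Costa, Jun 17→Novak, Jun 18→Costa.
Total: 69 + 34 + 29 + 29 + 49 + 49 + 69 + 59 + 19 + 59 = €465.

€465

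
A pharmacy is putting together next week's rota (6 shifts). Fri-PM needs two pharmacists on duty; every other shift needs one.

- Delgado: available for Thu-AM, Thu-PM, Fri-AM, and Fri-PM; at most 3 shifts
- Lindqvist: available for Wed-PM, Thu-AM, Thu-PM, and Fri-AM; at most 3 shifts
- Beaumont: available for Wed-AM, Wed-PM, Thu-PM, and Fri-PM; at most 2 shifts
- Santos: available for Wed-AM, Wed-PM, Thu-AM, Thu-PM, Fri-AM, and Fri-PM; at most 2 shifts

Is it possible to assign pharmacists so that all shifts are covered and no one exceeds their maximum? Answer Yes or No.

Yes

One valid schedule: Wed-AM→Beaumont, Wed-PM→Lindqvist, Thu-AM→Delgado, Thu-PM→Lindqvist, Fri-AM→Delgado, Fri-PM→Delgado+Beaumont.
Loads: Delgado 3/3, Lindqvist 2/3, Beaumont 2/2, Santos 0/2 — all within limits.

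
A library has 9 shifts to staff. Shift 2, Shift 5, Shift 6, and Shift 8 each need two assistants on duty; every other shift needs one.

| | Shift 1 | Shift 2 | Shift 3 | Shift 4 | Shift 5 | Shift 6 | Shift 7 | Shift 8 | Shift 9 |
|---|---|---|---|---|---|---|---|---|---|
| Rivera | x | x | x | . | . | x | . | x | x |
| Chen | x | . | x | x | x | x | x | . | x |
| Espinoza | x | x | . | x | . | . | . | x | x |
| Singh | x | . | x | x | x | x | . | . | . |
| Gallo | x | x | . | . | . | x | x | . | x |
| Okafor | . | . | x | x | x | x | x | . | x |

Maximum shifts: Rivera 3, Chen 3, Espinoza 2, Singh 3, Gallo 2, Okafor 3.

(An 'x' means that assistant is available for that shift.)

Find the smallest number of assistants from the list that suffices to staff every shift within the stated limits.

13 slots to fill and no one can take more than 3, so at least ⌈13/3⌉ = 5 assistants are needed.
Rivera, Chen, Espinoza, Singh, and Gallo alone can cover everything: Shift 1→Singh, Shift 2→Rivera+Espinoza, Shift 3→Rivera, Shift 4→Chen, Shift 5→Chen+Singh, Shift 6→Singh+Gallo, Shift 7→Chen, Shift 8→Rivera+Espinoza, Shift 9→Gallo.

5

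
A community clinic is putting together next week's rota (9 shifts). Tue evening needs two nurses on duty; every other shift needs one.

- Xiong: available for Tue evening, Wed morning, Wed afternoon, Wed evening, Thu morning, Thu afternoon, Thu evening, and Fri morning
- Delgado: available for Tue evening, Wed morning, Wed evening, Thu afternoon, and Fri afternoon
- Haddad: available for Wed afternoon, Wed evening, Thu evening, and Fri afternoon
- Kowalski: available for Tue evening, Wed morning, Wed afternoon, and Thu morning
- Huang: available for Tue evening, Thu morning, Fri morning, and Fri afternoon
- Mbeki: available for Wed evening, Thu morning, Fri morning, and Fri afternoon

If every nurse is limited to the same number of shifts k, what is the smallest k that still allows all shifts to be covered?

2

With 6 nurses and 10 worker-slots to fill, someone must work at least ⌈10/6⌉ = 2 shifts, so k ≥ 2.
k = 2 works: Tue evening→Kowalski+Huang, Wed morning→Delgado, Wed afternoon→Haddad, Wed evening→Delgado, Thu morning→Kowalski, Thu afternoon→Xiong, Thu evening→Xiong, Fri morning→Huang, Fri afternoon→Haddad.
Loads: Xiong 2, Delgado 2, Haddad 2, Kowalski 2, Huang 2, Mbeki 0 — all ≤ 2.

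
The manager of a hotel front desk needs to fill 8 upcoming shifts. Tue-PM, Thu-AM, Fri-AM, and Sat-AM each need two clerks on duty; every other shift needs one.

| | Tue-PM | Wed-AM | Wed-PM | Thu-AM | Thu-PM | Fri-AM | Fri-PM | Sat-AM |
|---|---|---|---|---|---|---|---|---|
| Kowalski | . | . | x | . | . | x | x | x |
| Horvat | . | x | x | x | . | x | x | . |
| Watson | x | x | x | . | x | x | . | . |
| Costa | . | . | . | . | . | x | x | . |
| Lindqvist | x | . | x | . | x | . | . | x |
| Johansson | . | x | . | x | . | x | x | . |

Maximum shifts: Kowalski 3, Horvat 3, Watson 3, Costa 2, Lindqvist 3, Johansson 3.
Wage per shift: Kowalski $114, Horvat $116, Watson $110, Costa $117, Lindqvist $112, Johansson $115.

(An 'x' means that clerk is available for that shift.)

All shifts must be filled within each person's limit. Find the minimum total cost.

Tue-PM can only be covered by Watson and Lindqvist, so that assignment is forced.
Thu-AM can only be covered by Horvat and Johansson, so that assignment is forced.
Sat-AM can only be covered by Kowalski and Lindqvist, so that assignment is forced.
Picking the cheapest available clerk for each shift independently would cost $1347, but that ignores the shift limits.
An optimal schedule: Tue-PM→Watson+Lindqvist, Wed-AM→Watson, Wed-PM→Lindqvist, Thu-AM→Johansson+Horvat, Thu-PM→Watson, Fri-AM→Kowalski+Johansson, Fri-PM→Kowalski, Sat-AM→Lindqvist+Kowalski.
Total: 110 + 112 + 110 + 112 + 115 + 116 + 110 + 114 + 115 + 114 + 112 + 114 = $1354.

$1354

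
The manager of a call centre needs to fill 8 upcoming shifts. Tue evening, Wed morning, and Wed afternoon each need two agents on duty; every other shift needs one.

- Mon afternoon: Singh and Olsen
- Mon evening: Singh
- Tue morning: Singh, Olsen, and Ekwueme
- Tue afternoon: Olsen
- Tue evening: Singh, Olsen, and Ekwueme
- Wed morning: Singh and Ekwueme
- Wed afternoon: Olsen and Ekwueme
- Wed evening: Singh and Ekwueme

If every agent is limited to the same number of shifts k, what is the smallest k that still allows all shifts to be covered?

With 3 agents and 11 worker-slots to fill, someone must work at least ⌈11/3⌉ = 4 shifts, so k ≥ 4.
k = 4 works: Mon afternoon→Singh, Mon evening→Singh, Tue morning→Olsen, Tue afternoon→Olsen, Tue evening→Olsen+Ekwueme, Wed morning→Singh+Ekwueme, Wed afternoon→Olsen+Ekwueme, Wed evening→Singh.
Loads: Singh 4, Olsen 4, Ekwueme 3 — all ≤ 4.

4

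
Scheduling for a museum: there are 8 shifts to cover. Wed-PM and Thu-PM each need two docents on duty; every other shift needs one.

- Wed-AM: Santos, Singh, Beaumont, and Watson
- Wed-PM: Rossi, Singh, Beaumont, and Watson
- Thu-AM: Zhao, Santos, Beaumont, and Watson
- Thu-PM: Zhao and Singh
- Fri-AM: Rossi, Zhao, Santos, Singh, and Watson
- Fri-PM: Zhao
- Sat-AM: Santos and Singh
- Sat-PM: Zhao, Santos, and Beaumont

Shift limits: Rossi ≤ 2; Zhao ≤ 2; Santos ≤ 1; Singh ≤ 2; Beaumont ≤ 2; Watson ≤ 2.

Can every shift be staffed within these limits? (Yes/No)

Yes

Thu-PM can only be covered by Zhao and Singh, so that assignment is forced.
Fri-PM can only be covered by Zhao, so that assignment is forced.
One valid schedule: Wed-AM→Singh, Wed-PM→Rossi+Watson, Thu-AM→Beaumont, Thu-PM→Zhao+Singh, Fri-AM→Rossi, Fri-PM→Zhao, Sat-AM→Santos, Sat-PM→Beaumont.
Loads: Rossi 2/2, Zhao 2/2, Santos 1/1, Singh 2/2, Beaumont 2/2, Watson 1/2 — all within limits.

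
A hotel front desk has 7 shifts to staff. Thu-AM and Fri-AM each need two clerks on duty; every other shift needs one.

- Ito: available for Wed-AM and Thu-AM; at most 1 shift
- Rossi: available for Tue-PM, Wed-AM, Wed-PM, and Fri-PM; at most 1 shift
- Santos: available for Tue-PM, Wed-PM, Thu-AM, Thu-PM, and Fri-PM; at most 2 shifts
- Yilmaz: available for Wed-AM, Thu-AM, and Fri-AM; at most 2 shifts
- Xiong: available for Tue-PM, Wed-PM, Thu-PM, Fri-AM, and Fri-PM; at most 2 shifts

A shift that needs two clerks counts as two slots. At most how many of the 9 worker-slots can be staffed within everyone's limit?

8

Total capacity across all clerks is 1+1+2+2+2 = 8, and 9 slots are needed, so at most 8 can be filled.
An assignment achieving 8: Tue-PM→Rossi, Wed-AM→Ito, Wed-PM→Santos, Thu-AM→Yilmaz, Thu-PM→Santos, Fri-AM→Yilmaz+Xiong, Fri-PM→Xiong.
Loads: Ito 1/1, Rossi 1/1, Santos 2/2, Yilmaz 2/2, Xiong 2/2.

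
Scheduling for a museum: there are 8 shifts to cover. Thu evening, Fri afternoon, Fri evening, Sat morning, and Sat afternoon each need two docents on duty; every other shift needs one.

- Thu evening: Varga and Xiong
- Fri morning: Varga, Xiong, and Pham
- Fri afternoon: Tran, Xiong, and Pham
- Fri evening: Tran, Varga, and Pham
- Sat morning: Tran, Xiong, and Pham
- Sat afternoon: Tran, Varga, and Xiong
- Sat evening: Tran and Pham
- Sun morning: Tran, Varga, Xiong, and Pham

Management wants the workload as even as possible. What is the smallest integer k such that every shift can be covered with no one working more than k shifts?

4

With 4 docents and 13 worker-slots to fill, someone must work at least ⌈13/4⌉ = 4 shifts, so k ≥ 4.
k = 4 works: Thu evening→Varga+Xiong, Fri morning→Varga, Fri afternoon→Tran+Xiong, Fri evening→Tran+Varga, Sat morning→Tran+Xiong, Sat afternoon→Varga+Xiong, Sat evening→Tran, Sun morning→Pham.
Loads: Tran 4, Varga 4, Xiong 4, Pham 1 — all ≤ 4.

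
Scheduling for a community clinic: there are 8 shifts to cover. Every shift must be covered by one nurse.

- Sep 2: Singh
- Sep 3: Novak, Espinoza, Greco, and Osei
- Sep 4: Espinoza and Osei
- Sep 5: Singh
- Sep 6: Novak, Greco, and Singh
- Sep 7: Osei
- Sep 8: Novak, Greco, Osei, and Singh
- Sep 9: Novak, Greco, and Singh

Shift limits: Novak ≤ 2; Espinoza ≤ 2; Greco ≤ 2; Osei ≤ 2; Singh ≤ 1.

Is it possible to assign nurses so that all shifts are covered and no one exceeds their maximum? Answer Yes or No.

No

Total capacity is 9 and 8 slots are needed, so capacity alone doesn't rule it out.
Shifts {Sep 2, Sep 5} need 2 worker-slots in total, but the nurses available for any of those shifts (Singh) can supply at most 1 among them. So no valid schedule exists.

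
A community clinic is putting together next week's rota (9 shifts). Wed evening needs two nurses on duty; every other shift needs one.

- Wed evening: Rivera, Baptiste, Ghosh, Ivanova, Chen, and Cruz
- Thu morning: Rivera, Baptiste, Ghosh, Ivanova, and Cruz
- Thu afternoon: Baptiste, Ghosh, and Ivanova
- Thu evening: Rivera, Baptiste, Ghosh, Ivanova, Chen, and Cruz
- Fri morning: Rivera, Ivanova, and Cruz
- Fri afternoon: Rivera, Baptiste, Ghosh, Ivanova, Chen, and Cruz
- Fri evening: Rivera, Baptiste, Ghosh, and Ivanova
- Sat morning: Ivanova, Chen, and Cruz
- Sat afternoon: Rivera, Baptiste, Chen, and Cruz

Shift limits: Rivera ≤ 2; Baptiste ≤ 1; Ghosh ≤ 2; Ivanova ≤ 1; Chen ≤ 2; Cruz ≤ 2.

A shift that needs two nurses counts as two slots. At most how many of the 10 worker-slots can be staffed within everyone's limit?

Total capacity across all nurses is 2+1+2+1+2+2 = 10, and 10 slots are needed, so at most 10 can be filled.
An assignment achieving 10: Wed evening→Ghosh+Chen, Thu morning→Ghosh, Thu afternoon→Baptiste, Thu evening→Cruz, Fri morning→Rivera, Fri afternoon→Cruz, Fri evening→Rivera, Sat morning→Ivanova, Sat afternoon→Chen.
Loads: Rivera 2/2, Baptiste 1/1, Ghosh 2/2, Ivanova 1/1, Chen 2/2, Cruz 2/2.

10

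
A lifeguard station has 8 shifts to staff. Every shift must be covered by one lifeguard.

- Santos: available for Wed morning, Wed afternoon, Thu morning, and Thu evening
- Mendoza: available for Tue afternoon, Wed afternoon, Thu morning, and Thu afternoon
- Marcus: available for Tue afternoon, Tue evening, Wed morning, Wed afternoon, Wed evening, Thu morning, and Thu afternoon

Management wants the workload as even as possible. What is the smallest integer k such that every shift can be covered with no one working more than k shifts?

3

With 3 lifeguards and 8 worker-slots to fill, someone must work at least ⌈8/3⌉ = 3 shifts, so k ≥ 3.
k = 3 works: Tue afternoon→Mendoza, Tue evening→Marcus, Wed morning→Santos, Wed afternoon→Santos, Wed evening→Marcus, Thu morning→Mendoza, Thu afternoon→Mendoza, Thu evening→Santos.
Loads: Santos 3, Mendoza 3, Marcus 2 — all ≤ 3.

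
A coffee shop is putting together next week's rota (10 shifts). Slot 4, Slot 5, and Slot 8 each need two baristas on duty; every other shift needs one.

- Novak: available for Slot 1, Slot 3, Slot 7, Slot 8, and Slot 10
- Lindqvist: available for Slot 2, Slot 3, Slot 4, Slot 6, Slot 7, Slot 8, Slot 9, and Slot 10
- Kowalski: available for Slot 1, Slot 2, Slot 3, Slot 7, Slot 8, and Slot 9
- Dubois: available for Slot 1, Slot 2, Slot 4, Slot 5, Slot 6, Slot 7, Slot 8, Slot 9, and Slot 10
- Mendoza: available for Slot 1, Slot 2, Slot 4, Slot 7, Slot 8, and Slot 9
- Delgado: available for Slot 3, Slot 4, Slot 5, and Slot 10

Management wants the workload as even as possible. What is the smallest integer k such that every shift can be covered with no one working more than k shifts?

With 6 baristas and 13 worker-slots to fill, someone must work at least ⌈13/6⌉ = 3 shifts, so k ≥ 3.
k = 3 works: Slot 1→Novak, Slot 2→Lindqvist, Slot 3→Novak, Slot 4→Dubois+Mendoza, Slot 5→Dubois+Delgado, Slot 6→Lindqvist, Slot 7→Kowalski, Slot 8→Kowalski+Dubois, Slot 9→Lindqvist, Slot 10→Novak.
Loads: Novak 3, Lindqvist 3, Kowalski 2, Dubois 3, Mendoza 1, Delgado 1 — all ≤ 3.

3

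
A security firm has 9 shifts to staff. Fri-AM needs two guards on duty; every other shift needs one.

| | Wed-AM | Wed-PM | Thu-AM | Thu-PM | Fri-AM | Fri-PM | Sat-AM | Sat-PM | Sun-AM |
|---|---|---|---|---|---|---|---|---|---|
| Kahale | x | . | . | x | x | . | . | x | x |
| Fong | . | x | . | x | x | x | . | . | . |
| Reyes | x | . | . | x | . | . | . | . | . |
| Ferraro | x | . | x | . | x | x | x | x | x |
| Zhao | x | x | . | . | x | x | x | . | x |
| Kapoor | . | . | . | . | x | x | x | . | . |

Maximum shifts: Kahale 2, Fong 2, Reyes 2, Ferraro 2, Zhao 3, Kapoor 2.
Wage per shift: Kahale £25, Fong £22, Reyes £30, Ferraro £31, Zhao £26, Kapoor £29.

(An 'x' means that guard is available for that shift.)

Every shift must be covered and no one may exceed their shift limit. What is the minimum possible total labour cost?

£261

Thu-AM can only be covered by Ferraro, so that assignment is forced.
Picking the cheapest available guard for each shift independently would cost £245, but that ignores the shift limits.
An optimal schedule: Wed-AM→Zhao, Wed-PM→Fong, Thu-AM→Ferraro, Thu-PM→Fong, Fri-AM→Zhao+Kapoor, Fri-PM→Kapoor, Sat-AM→Zhao, Sat-PM→Kahale, Sun-AM→Kahale.
Total: 26 + 22 + 31 + 22 + 26 + 29 + 29 + 26 + 25 + 25 = £261.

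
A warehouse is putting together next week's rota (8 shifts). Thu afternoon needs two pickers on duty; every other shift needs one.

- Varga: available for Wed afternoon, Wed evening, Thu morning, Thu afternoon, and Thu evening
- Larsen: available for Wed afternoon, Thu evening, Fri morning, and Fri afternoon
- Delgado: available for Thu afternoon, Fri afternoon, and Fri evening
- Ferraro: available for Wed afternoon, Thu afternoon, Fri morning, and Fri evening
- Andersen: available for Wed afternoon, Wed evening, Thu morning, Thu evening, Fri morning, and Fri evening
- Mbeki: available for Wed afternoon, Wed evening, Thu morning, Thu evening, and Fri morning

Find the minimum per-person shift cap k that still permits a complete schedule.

2

With 6 pickers and 9 worker-slots to fill, someone must work at least ⌈9/6⌉ = 2 shifts, so k ≥ 2.
k = 2 works: Wed afternoon→Andersen, Wed evening→Varga, Thu morning→Varga, Thu afternoon→Delgado+Ferraro, Thu evening→Larsen, Fri morning→Ferraro, Fri afternoon→Larsen, Fri evening→Delgado.
Loads: Varga 2, Larsen 2, Delgado 2, Ferraro 2, Andersen 1, Mbeki 0 — all ≤ 2.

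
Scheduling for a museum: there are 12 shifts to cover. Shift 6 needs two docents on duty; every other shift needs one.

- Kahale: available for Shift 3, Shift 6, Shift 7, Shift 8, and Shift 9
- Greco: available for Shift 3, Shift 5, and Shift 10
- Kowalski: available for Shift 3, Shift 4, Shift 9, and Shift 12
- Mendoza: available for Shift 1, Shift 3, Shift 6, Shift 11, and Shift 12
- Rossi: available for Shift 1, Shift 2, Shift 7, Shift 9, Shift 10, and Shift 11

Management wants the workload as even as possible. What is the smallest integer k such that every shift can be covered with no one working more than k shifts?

3

With 5 docents and 13 worker-slots to fill, someone must work at least ⌈13/5⌉ = 3 shifts, so k ≥ 3.
k = 3 works: Shift 1→Mendoza, Shift 2→Rossi, Shift 3→Greco, Shift 4→Kowalski, Shift 5→Greco, Shift 6→Kahale+Mendoza, Shift 7→Kahale, Shift 8→Kahale, Shift 9→Kowalski, Shift 10→Greco, Shift 11→Mendoza, Shift 12→Kowalski.
Loads: Kahale 3, Greco 3, Kowalski 3, Mendoza 3, Rossi 1 — all ≤ 3.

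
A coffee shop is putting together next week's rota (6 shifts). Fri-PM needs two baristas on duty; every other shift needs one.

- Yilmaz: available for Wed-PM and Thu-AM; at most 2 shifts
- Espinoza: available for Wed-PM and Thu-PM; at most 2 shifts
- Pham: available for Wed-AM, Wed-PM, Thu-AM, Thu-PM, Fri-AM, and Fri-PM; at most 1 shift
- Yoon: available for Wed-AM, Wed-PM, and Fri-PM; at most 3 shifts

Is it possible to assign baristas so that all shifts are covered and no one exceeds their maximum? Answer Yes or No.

No

Total capacity is 8 and 7 slots are needed, so capacity alone doesn't rule it out.
Shifts {Fri-AM, Fri-PM} need 3 worker-slots in total, but the baristas available for any of those shifts (Pham and Yoon) can supply at most 2 among them. So no valid schedule exists.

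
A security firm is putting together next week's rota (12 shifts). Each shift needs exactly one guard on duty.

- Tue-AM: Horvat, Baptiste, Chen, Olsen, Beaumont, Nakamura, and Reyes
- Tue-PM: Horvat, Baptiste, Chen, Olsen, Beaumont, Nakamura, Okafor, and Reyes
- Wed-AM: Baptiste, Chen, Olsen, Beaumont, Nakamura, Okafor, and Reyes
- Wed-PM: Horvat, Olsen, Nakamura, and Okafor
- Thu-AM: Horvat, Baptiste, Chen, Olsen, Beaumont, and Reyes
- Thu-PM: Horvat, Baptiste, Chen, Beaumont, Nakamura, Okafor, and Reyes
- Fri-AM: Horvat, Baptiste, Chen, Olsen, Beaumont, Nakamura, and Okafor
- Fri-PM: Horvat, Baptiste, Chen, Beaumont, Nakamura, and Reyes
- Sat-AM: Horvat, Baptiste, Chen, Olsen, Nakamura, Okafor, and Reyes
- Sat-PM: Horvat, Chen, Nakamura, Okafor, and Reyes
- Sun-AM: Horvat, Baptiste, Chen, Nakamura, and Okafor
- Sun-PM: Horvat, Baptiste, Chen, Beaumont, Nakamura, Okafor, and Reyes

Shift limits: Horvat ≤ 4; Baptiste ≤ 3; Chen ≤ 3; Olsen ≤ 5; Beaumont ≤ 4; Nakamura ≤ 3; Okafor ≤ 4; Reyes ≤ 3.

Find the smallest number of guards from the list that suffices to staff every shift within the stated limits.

12 slots to fill and no one can take more than 5, so at least ⌈12/5⌉ = 3 guards are needed.
Horvat, Baptiste, and Olsen alone can cover everything: Tue-AM→Olsen, Tue-PM→Olsen, Wed-AM→Baptiste, Wed-PM→Horvat, Thu-AM→Olsen, Thu-PM→Horvat, Fri-AM→Olsen, Fri-PM→Horvat, Sat-AM→Olsen, Sat-PM→Horvat, Sun-AM→Baptiste, Sun-PM→Baptiste.

3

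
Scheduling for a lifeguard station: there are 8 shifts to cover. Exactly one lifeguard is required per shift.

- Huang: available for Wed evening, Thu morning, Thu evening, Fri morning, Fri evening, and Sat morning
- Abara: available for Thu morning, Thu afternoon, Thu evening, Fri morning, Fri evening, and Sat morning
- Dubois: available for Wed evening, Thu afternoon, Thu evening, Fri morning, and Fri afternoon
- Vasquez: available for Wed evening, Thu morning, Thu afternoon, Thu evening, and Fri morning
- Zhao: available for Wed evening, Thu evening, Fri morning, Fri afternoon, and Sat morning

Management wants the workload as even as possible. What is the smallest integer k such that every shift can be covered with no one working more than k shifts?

2

With 5 lifeguards and 8 worker-slots to fill, someone must work at least ⌈8/5⌉ = 2 shifts, so k ≥ 2.
k = 2 works: Wed evening→Dubois, Thu morning→Huang, Thu afternoon→Abara, Thu evening→Vasquez, Fri morning→Vasquez, Fri afternoon→Dubois, Fri evening→Huang, Sat morning→Abara.
Loads: Huang 2, Abara 2, Dubois 2, Vasquez 2, Zhao 0 — all ≤ 2.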